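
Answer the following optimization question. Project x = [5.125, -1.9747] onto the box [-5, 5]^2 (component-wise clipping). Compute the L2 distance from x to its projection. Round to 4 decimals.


Project each component onto [-5, 5].
clip(5.125) = 5.0, clip(-1.9747) = -1.9747
Projection = [5.0, -1.9747]
Squared diffs: [0.0156, 0.0]
Distance = sqrt(0.0156) = 0.125


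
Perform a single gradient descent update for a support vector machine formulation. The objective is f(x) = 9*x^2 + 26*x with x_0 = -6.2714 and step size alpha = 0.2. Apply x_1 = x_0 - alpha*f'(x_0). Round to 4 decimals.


We compute the gradient at x_0 and apply the update.
f'(x) = 18*x + 26
f'(-6.2714) = 18*-6.2714 + 26 = -86.8852
x_1 = -6.2714 - 0.2*-86.8852 = 11.1056


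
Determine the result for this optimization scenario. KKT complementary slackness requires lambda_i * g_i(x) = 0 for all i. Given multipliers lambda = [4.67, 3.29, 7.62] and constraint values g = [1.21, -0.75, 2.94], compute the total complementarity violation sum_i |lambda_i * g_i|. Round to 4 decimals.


KKT complementary slackness check:
lambda_1 * g_1 = 4.67 * 1.21 = 5.6507
lambda_2 * g_2 = 3.29 * -0.75 = -2.4675
lambda_3 * g_3 = 7.62 * 2.94 = 22.4028
Total violation = 5.6507 + 2.4675 + 22.4028 = 30.521


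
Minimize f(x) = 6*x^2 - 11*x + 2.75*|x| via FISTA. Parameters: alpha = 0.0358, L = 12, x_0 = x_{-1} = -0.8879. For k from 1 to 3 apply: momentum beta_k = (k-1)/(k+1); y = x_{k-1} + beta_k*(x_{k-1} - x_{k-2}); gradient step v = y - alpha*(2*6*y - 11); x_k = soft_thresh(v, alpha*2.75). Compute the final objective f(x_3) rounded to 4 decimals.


FISTA on f(x) = 6*x^2 - 11*x + 2.75*|x|
L = 12, alpha = 0.0358
Iteration 1: beta = 0.0, y = -0.8879 + 0.0*(-0.8879 + 0.8879) = -0.8879
  grad(y) = -21.6548, v = y - alpha*grad = -0.1127
  prox(v) = soft_thresh(-0.1127, 0.0985) = -0.0142
Iteration 2: beta = 0.3333, y = -0.0142 + 0.3333*(-0.0142 + 0.8879) = 0.277
  grad(y) = -7.6757, v = y - alpha*grad = 0.5518
  prox(v) = soft_thresh(0.5518, 0.0985) = 0.4534
Iteration 3: beta = 0.5, y = 0.4534 + 0.5*(0.4534 + 0.0142) = 0.6871
  grad(y) = -2.7542, v = y - alpha*grad = 0.7858
  prox(v) = soft_thresh(0.7858, 0.0985) = 0.6873
f(x_3) = 6*0.6873^2 - 11*0.6873 + 2.75*|0.6873| = -2.8359


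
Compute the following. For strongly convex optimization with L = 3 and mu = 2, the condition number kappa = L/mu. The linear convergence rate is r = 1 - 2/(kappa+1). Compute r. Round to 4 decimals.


Step 1: Compute the condition number.
kappa = L/mu = 3/2 = 1.5
Step 2: Compute the convergence rate.
r = 1 - 2/(kappa + 1) = 1 - 2*mu/(L + mu) = (L - mu)/(L + mu) = 1/5 = 0.2


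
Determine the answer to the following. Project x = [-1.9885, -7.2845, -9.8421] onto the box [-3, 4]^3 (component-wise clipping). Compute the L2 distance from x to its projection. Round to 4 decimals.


Project each component onto [-3, 4].
clip(-1.9885) = -1.9885, clip(-7.2845) = -3.0, clip(-9.8421) = -3.0
Projection = [-1.9885, -3.0, -3.0]
Squared diffs: [0.0, 18.3569, 46.8143]
Distance = sqrt(65.1712) = 8.0729


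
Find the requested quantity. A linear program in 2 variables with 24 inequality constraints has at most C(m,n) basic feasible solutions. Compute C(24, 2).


Each vertex corresponds to some choice of n active constraints out of m, so the number of vertices is at most C(m, n) = m! / (n!(m-n)!).
m = 24, n = 2
Numerator: 24 * 23
Denominator: 2! = 2
C(24, 2) = 276


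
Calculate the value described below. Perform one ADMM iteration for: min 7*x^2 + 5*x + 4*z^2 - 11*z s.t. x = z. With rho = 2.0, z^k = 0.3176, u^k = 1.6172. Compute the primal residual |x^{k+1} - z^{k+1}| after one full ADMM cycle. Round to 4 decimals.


ADMM iteration with rho = 2.0, z^k = 0.3176, u^k = 1.6172
Step 1: x-update.
Minimize 7*x^2 + 5*x + (2.0/2)*(x - 0.3176 + 1.6172)^2
FOC: (2*7 + 2.0)*x = -5 + 2.0*(0.3176 - 1.6172)
x^{k+1} = -0.475
Step 2: z-update.
Minimize 4*z^2 - 11*z + (2.0/2)*(-0.475 - z + 1.6172)^2
FOC: (2*4 + 2.0)*z = 11 + 2.0*(-0.475 + 1.6172)
z^{k+1} = 1.3285
Step 3: u-update.
u^{k+1} = 1.6172 - 0.475 - 1.3285 = -0.1862
Step 4: Primal residual = |-0.475 - 1.3285| = 1.8034


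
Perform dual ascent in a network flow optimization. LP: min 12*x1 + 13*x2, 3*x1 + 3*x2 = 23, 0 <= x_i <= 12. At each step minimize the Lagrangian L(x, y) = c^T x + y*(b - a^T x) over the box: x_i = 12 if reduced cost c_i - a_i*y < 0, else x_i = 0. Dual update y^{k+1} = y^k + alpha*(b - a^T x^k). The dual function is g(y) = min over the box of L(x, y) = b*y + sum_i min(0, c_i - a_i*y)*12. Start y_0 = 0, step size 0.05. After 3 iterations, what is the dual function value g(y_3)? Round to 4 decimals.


Dual ascent for LP: min 12*x1 + 13*x2, 3*x1 + 3*x2 = 23, 0 <= x_i <= 12
Step 1: y^k = 0.0, reduced costs: (12.0, 13.0)
  x^k = (0.0, 0.0), subgradient = b - a^T x = 23.0
  y^{k+1} = 0.0 + 0.05*23.0 = 1.15
Step 2: y^k = 1.15, reduced costs: (8.55, 9.55)
  x^k = (0.0, 0.0), subgradient = b - a^T x = 23.0
  y^{k+1} = 1.15 + 0.05*23.0 = 2.3
Step 3: y^k = 2.3, reduced costs: (5.1, 6.1)
  x^k = (0.0, 0.0), subgradient = b - a^T x = 23.0
  y^{k+1} = 2.3 + 0.05*23.0 = 3.45
Dual objective at y_3 = 3.45: reduced costs (1.65, 2.65), box minimizer x = (0.0, 0.0)
g(y_3) = b*y + (c1 - a1*y)*x1 + (c2 - a2*y)*x2 = 23*3.45 + 1.65*0.0 + 2.65*0.0 = 79.35 + 0.0 + 0.0 = 79.35


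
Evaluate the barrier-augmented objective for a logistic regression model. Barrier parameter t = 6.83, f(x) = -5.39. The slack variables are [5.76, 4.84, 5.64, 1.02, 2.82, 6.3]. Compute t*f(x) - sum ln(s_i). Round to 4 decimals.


Step 1: Compute log-barrier.
ln values: [1.7509, 1.5769, 1.7299, 0.0198, 1.0367, 1.8405]
phi = -(1.7509 + 1.5769 + 1.7299 + 0.0198 + 1.0367 + 1.8405) = -7.9548
Step 2: Compute augmented objective.
t*f(x) = 6.83*-5.39 = -36.8137
Total = -36.8137 - 7.9548 = -44.7685


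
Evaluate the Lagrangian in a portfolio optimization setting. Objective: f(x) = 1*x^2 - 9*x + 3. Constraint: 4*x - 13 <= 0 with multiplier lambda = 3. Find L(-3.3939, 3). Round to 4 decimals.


Step 1: Evaluate f(x).
f(-3.3939) = 1*(-3.3939)^2 - 9*(-3.3939) + 3 = 45.0637
Step 2: Evaluate g(x).
g(-3.3939) = 4*-3.3939 - 13 = -26.5756
Step 3: Compute Lagrangian.
L = 45.0637 + 3*-26.5756 = -34.6631


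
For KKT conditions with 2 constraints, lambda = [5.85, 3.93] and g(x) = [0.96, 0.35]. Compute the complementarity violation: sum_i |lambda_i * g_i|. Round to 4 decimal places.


KKT complementary slackness check:
lambda_1 * g_1 = 5.85 * 0.96 = 5.616
lambda_2 * g_2 = 3.93 * 0.35 = 1.3755
Total violation = 5.616 + 1.3755 = 6.9915


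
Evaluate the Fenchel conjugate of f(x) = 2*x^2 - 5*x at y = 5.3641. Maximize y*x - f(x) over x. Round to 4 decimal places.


f*(y) = sup_x {y*x - a*x^2 - b*x} = sup_x {(y-b)*x - a*x^2}
FOC: (y - b) - 2a*x = 0 => x* = (y - b)/(2a)
x* = (5.3641 + 5)/(2*2) = 2.591
f*(5.3641) = (y-b)^2/(4a) = (5.3641 + 5)^2/(4*2)
= 107.4146/8 = 13.4268


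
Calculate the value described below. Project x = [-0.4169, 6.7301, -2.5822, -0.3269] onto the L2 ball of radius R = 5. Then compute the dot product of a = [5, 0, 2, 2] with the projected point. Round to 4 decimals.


Step 1: Compute ||x|| (intermediates to 6 decimals).
||x|| = sqrt((-0.4169)^2 + 6.7301^2 + (-2.5822)^2 + (-0.3269)^2) = 7.227909
Step 2: Project.
Since ||x|| > R, scale = R/||x|| = 5/7.227909 = 0.691763, proj(x) = scale * x
proj(x) = [-0.288396, 4.655634, -1.78627, -0.226137]
Step 3: Dot product.
a^T * proj(x) = 5*(-0.288396) + 0*4.655634 + 2*(-1.78627) + 2*(-0.226137) = -5.4668


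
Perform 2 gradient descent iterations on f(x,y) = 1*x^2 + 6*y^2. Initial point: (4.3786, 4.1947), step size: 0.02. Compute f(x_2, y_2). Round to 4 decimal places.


Gradient descent on f(x,y) = 1*x^2 + 6*y^2.
Starting point: (4.3786, 4.1947), alpha = 0.02
Step 1: grad_x = 2*1*4.3786 = 8.7572, grad_y = 2*6*4.1947 = 50.3364
  x_1 = 4.3786 - 0.02*8.7572 = 4.2035
  y_1 = 4.1947 - 0.02*50.3364 = 3.188
Step 2: grad_x = 2*1*4.2035 = 8.4069, grad_y = 2*6*3.188 = 38.2557
  x_2 = 4.2035 - 0.02*8.4069 = 4.0353
  y_2 = 3.188 - 0.02*38.2557 = 2.4229
f(4.0353, 2.4229) = 1*4.0353^2 + 6*2.4229^2 = 51.5053


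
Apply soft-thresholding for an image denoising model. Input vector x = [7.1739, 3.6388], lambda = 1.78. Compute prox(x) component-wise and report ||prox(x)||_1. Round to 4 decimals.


Soft-thresholding with lambda = 1.78:
prox(7.1739) = sign(7.1739)*max(|7.1739| - 1.78, 0) = 5.3939
prox(3.6388) = sign(3.6388)*max(|3.6388| - 1.78, 0) = 1.8588
prox(x) = [5.3939, 1.8588]
||prox(x)||_1 = 5.3939 + 1.8588 = 7.2527


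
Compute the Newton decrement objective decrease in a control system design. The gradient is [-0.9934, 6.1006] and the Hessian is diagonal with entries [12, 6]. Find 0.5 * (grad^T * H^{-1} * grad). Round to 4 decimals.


Step 1: H is diagonal, so H^(-1) * g = [-0.0828, 1.0168].
Step 2: g^T H^(-1) g = sum_i g_i^2 / H_ii
  = (-0.9934)^2/12 + (6.1006)^2/6
  = 0.0822 + 6.2029 = 6.2851
Step 3: Objective decrease = 0.5 * g^T H^(-1) g = 3.1426


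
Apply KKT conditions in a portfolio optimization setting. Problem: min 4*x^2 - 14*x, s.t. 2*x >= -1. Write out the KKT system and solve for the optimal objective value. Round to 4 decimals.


Step 1: Try lambda = 0 (constraint inactive).
Stationarity: 2*4*x - 14 = 0
x* = 14/(2*4) = 1.75
Check constraint: 2*1.75 = 3.5 >= -1 -- satisfied.
Step 2: Compute optimal value.
f(x*) = 4*1.75^2 - 14*1.75 = -12.25


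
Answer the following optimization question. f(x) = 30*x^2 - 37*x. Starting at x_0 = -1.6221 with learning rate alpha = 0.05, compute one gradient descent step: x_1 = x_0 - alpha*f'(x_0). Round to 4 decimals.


We compute the gradient at x_0 and apply the update.
f'(x) = 60*x - 37
f'(-1.6221) = 60*-1.6221 - 37 = -134.326
x_1 = -1.6221 - 0.05*-134.326 = 5.0942


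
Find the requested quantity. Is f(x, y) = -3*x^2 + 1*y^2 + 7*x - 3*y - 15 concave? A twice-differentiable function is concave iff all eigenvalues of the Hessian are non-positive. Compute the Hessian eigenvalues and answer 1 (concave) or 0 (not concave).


The Hessian of f(x,y) = -3*x^2 + 1*y^2 + 7*x - 3*y - 15 is:
H = [[-6, 0], [0, 2]]
Trace = -6 + 2 = -4
Determinant = -6*2 - (0)^2 = -12
Discriminant = (-4)^2 - 4*-12 = 64.0
Eigenvalues: lambda_1 = -6.0, lambda_2 = 2.0
The function is not concave.

0


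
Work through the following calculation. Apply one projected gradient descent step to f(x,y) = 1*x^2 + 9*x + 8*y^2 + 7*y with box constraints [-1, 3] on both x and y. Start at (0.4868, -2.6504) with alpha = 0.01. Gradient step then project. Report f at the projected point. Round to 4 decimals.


Step 1: Compute gradient at (0.4868, -2.6504).
grad_x = 2*1*0.4868 + 9 = 9.9736
grad_y = 2*8*-2.6504 + 7 = -35.4064
Step 2: Gradient step.
x_raw = 0.4868 - 0.01*9.9736 = 0.3871
y_raw = -2.6504 - 0.01*-35.4064 = -2.2963
Step 3: Project onto [-1, 3].
x_proj = clip(0.3871) = 0.3871
y_proj = clip(-2.2963) = -1.0
Step 4: Evaluate f.
f(0.3871, -1.0) = 4.6334


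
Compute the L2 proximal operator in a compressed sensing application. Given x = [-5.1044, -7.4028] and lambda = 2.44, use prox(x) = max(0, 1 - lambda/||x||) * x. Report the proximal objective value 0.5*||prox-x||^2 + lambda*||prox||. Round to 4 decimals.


Step 1: Compute ||x||.
||x|| = 8.992
Step 2: Compute scaling factor.
scale = max(0, 1 - 2.44/8.992) = 0.7286
Step 3: prox(x) = [-3.7193, -5.394]
||prox(x)|| = 6.552
Step 4: Proximal objective.
0.5*||prox-x||^2 = 2.9768
lambda*||prox|| = 15.9869
Total = 18.9637


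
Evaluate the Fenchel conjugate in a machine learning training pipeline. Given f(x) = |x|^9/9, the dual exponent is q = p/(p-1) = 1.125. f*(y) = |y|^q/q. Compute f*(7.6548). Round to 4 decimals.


The conjugate exponent q satisfies 1/p + 1/q = 1.
p = 9, so q = 9/(9 - 1) = 1.125
|y|^q = 7.6548^1.125 = 9.8725
f*(7.6548) = 9.8725 / 1.125 = 8.7755


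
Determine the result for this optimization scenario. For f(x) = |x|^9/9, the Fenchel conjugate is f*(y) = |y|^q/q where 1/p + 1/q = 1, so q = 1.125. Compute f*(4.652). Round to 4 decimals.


The conjugate exponent q satisfies 1/p + 1/q = 1.
p = 9, so q = 9/(9 - 1) = 1.125
|y|^q = 4.652^1.125 = 5.6376
f*(4.652) = 5.6376 / 1.125 = 5.0112


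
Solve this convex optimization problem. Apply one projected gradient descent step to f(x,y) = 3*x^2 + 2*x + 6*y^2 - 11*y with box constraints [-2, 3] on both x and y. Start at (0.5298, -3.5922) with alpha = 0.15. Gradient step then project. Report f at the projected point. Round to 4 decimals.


Step 1: Compute gradient at (0.5298, -3.5922).
grad_x = 2*3*0.5298 + 2 = 5.1788
grad_y = 2*6*-3.5922 - 11 = -54.1064
Step 2: Gradient step.
x_raw = 0.5298 - 0.15*5.1788 = -0.247
y_raw = -3.5922 - 0.15*-54.1064 = 4.5238
Step 3: Project onto [-2, 3].
x_proj = clip(-0.247) = -0.247
y_proj = clip(4.5238) = 3.0
Step 4: Evaluate f.
f(-0.247, 3.0) = 20.689


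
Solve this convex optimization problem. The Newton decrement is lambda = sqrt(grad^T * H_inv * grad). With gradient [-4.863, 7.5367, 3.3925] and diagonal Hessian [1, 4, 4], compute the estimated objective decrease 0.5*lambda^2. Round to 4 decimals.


Step 1: H is diagonal, so H^(-1) * g = [-4.863, 1.8842, 0.8481].
Step 2: g^T H^(-1) g = sum_i g_i^2 / H_ii
  = (-4.863)^2/1 + (7.5367)^2/4 + (3.3925)^2/4
  = 23.6488 + 14.2005 + 2.8773 = 40.7265
Step 3: Objective decrease = 0.5 * g^T H^(-1) g = 20.3632


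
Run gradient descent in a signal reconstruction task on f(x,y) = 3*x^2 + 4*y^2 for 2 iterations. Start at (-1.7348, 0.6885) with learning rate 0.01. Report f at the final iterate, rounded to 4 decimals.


Gradient descent on f(x,y) = 3*x^2 + 4*y^2.
Starting point: (-1.7348, 0.6885), alpha = 0.01
Step 1: grad_x = 2*3*-1.7348 = -10.4088, grad_y = 2*4*0.6885 = 5.508
  x_1 = -1.7348 - 0.01*-10.4088 = -1.6307
  y_1 = 0.6885 - 0.01*5.508 = 0.6334
Step 2: grad_x = 2*3*-1.6307 = -9.7843, grad_y = 2*4*0.6334 = 5.0674
  x_2 = -1.6307 - 0.01*-9.7843 = -1.5329
  y_2 = 0.6334 - 0.01*5.0674 = 0.5827
f(-1.5329, 0.5827) = 3*(-1.5329)^2 + 4*0.5827^2 = 8.4074


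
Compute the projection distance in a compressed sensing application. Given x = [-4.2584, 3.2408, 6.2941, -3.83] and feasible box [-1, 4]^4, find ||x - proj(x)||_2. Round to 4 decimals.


Project each component onto [-1, 4].
clip(-4.2584) = -1.0, clip(3.2408) = 3.2408, clip(6.2941) = 4.0, clip(-3.83) = -1.0
Projection = [-1.0, 3.2408, 4.0, -1.0]
Squared diffs: [10.6172, 0.0, 5.2629, 8.0089]
Distance = sqrt(23.889) = 4.8876


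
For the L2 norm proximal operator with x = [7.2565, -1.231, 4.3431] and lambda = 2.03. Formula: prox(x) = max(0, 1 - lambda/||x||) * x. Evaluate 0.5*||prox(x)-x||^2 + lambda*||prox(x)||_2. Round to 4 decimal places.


Step 1: Compute ||x||.
||x|| = 8.546
Step 2: Compute scaling factor.
scale = max(0, 1 - 2.03/8.546) = 0.7625
Step 3: prox(x) = [5.5328, -0.9386, 3.3115]
||prox(x)|| = 6.516
Step 4: Proximal objective.
0.5*||prox-x||^2 = 2.0605
lambda*||prox|| = 13.2275
Total = 15.288


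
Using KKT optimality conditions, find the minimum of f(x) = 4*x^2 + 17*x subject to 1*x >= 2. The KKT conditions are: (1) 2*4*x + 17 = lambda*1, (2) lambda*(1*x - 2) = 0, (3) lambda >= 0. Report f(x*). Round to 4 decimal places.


Step 1: Try lambda = 0 (constraint inactive).
x_unc = -17/(2*4) = -2.125
Check: 1*-2.125 = -2.125 < 2 -- violated!
Step 2: Constraint must be active: 1*x = 2
x* = 2/1 = 2.0
lambda = (2*4*2.0 + 17)/1 = 33.0
Step 3: Compute optimal value.
f(x*) = 4*2.0^2 + 17*2.0 = 50.0


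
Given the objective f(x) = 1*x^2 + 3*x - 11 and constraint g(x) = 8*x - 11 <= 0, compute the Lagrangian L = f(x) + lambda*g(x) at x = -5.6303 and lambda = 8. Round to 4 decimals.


Step 1: Evaluate f(x).
f(-5.6303) = 1*(-5.6303)^2 + 3*(-5.6303) - 11 = 3.8094
Step 2: Evaluate g(x).
g(-5.6303) = 8*-5.6303 - 11 = -56.0424
Step 3: Compute Lagrangian.
L = 3.8094 + 8*-56.0424 = -444.5298


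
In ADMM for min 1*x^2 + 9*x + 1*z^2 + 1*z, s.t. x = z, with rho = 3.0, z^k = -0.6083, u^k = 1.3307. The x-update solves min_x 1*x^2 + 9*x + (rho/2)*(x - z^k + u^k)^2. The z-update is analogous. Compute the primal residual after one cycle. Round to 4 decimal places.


ADMM iteration with rho = 3.0, z^k = -0.6083, u^k = 1.3307
Step 1: x-update.
Minimize 1*x^2 + 9*x + (3.0/2)*(x + 0.6083 + 1.3307)^2
FOC: (2*1 + 3.0)*x = -9 + 3.0*(-0.6083 - 1.3307)
x^{k+1} = -2.9634
Step 2: z-update.
Minimize 1*z^2 + 1*z + (3.0/2)*(-2.9634 - z + 1.3307)^2
FOC: (2*1 + 3.0)*z = -1 + 3.0*(-2.9634 + 1.3307)
z^{k+1} = -1.1796
Step 3: u-update.
u^{k+1} = 1.3307 - 2.9634 + 1.1796 = -0.4531
Step 4: Primal residual = |-2.9634 + 1.1796| = 1.7838


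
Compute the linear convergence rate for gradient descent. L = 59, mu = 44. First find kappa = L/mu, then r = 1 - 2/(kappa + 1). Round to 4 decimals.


Step 1: Compute the condition number.
kappa = L/mu = 59/44 = 1.3409
Step 2: Compute the convergence rate.
r = 1 - 2/(kappa + 1) = 1 - 2*mu/(L + mu) = (L - mu)/(L + mu) = 15/103 = 0.1456


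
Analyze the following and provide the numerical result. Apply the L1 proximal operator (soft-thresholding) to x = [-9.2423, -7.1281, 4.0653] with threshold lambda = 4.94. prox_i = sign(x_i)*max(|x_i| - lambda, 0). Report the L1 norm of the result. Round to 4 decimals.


Soft-thresholding with lambda = 4.94:
prox(-9.2423) = sign(-9.2423)*max(|-9.2423| - 4.94, 0) = -4.3023
prox(-7.1281) = sign(-7.1281)*max(|-7.1281| - 4.94, 0) = -2.1881
prox(4.0653) = sign(4.0653)*max(|4.0653| - 4.94, 0) = 0.0
prox(x) = [-4.3023, -2.1881, 0.0]
||prox(x)||_1 = 4.3023 + 2.1881 + 0.0 = 6.4904


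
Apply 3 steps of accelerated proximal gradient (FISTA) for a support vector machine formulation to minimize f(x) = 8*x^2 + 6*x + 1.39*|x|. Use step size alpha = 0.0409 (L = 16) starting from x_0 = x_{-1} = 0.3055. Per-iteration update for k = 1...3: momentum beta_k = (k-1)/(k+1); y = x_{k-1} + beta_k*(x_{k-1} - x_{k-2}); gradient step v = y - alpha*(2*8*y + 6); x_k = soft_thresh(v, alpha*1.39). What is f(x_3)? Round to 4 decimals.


FISTA on f(x) = 8*x^2 + 6*x + 1.39*|x|
L = 16, alpha = 0.0409
Iteration 1: beta = 0.0, y = 0.3055 + 0.0*(0.3055 - 0.3055) = 0.3055
  grad(y) = 10.888, v = y - alpha*grad = -0.1398
  prox(v) = soft_thresh(-0.1398, 0.0569) = -0.083
Iteration 2: beta = 0.3333, y = -0.083 + 0.3333*(-0.083 - 0.3055) = -0.2125
  grad(y) = 2.6007, v = y - alpha*grad = -0.3188
  prox(v) = soft_thresh(-0.3188, 0.0569) = -0.262
Iteration 3: beta = 0.5, y = -0.262 + 0.5*(-0.262 + 0.083) = -0.3515
  grad(y) = 0.3764, v = y - alpha*grad = -0.3669
  prox(v) = soft_thresh(-0.3669, 0.0569) = -0.31
f(x_3) = 8*(-0.31)^2 + 6*(-0.31) + 1.39*|-0.31| = -0.6603


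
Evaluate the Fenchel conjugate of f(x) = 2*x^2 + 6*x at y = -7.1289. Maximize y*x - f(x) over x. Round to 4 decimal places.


f*(y) = sup_x {y*x - a*x^2 - b*x} = sup_x {(y-b)*x - a*x^2}
FOC: (y - b) - 2a*x = 0 => x* = (y - b)/(2a)
x* = (-7.1289 - 6)/(2*2) = -3.2822
f*(-7.1289) = (y-b)^2/(4a) = (-7.1289 - 6)^2/(4*2)
= 172.368/8 = 21.546


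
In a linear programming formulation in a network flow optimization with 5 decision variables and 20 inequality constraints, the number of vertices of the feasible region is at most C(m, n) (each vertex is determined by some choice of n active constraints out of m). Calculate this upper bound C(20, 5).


Each vertex corresponds to some choice of n active constraints out of m, so the number of vertices is at most C(m, n) = m! / (n!(m-n)!).
m = 20, n = 5
Numerator: 20 * 19 * 18 * 17 * 16
Denominator: 5! = 120
C(20, 5) = 15504


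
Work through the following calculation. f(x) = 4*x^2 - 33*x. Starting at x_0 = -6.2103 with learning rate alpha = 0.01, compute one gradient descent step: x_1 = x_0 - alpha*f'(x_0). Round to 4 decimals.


We compute the gradient at x_0 and apply the update.
f'(x) = 8*x - 33
f'(-6.2103) = 8*-6.2103 - 33 = -82.6824
x_1 = -6.2103 - 0.01*-82.6824 = -5.3835


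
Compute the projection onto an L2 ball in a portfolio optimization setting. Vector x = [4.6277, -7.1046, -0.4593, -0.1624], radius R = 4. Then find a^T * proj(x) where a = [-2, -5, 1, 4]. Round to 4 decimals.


Step 1: Compute ||x|| (intermediates to 6 decimals).
||x|| = sqrt(4.6277^2 + (-7.1046)^2 + (-0.4593)^2 + (-0.1624)^2) = 8.492837
Step 2: Project.
Since ||x|| > R, scale = R/||x|| = 4/8.492837 = 0.470985, proj(x) = scale * x
proj(x) = [2.179577, -3.34616, -0.216323, -0.076488]
Step 3: Dot product.
a^T * proj(x) = -2*2.179577 - 5*(-3.34616) + 1*(-0.216323) + 4*(-0.076488) = 11.8494


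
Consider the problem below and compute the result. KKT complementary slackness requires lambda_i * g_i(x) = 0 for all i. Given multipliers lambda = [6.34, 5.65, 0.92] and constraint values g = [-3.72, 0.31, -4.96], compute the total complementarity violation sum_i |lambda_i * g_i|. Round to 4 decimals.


KKT complementary slackness check:
lambda_1 * g_1 = 6.34 * -3.72 = -23.5848
lambda_2 * g_2 = 5.65 * 0.31 = 1.7515
lambda_3 * g_3 = 0.92 * -4.96 = -4.5632
Total violation = 23.5848 + 1.7515 + 4.5632 = 29.8995


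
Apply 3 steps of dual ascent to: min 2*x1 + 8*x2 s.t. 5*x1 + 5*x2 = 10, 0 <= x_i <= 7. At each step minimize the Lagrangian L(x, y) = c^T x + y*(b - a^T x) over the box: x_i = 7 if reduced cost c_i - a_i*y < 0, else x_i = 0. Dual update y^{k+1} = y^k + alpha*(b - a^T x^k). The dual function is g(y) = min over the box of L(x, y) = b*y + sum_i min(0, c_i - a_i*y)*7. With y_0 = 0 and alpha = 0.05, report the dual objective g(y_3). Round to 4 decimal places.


Dual ascent for LP: min 2*x1 + 8*x2, 5*x1 + 5*x2 = 10, 0 <= x_i <= 7
Step 1: y^k = 0.0, reduced costs: (2.0, 8.0)
  x^k = (0.0, 0.0), subgradient = b - a^T x = 10.0
  y^{k+1} = 0.0 + 0.05*10.0 = 0.5
Step 2: y^k = 0.5, reduced costs: (-0.5, 5.5)
  x^k = (7.0, 0.0), subgradient = b - a^T x = -25.0
  y^{k+1} = 0.5 + 0.05*-25.0 = -0.75
Step 3: y^k = -0.75, reduced costs: (5.75, 11.75)
  x^k = (0.0, 0.0), subgradient = b - a^T x = 10.0
  y^{k+1} = -0.75 + 0.05*10.0 = -0.25
Dual objective at y_3 = -0.25: reduced costs (3.25, 9.25), box minimizer x = (0.0, 0.0)
g(y_3) = b*y + (c1 - a1*y)*x1 + (c2 - a2*y)*x2 = 10*(-0.25) + 3.25*0.0 + 9.25*0.0 = -2.5 + 0.0 + 0.0 = -2.5


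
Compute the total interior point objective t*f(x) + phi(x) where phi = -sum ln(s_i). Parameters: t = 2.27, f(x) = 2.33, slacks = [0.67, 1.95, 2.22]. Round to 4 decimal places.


Step 1: Compute log-barrier.
ln values: [-0.4005, 0.6678, 0.7975]
phi = -(-0.4005 + 0.6678 + 0.7975) = -1.0649
Step 2: Compute augmented objective.
t*f(x) = 2.27*2.33 = 5.2891
Total = 5.2891 - 1.0649 = 4.2242


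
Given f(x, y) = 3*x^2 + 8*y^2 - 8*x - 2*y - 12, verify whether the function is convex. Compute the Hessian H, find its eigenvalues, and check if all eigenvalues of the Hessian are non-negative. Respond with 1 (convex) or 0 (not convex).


The Hessian of f(x,y) = 3*x^2 + 8*y^2 - 8*x - 2*y - 12 is:
H = [[6, 0], [0, 16]]
Trace = 6 + 16 = 22
Determinant = 6*16 - (0)^2 = 96
Discriminant = (22)^2 - 4*96 = 100.0
Eigenvalues: lambda_1 = 6.0, lambda_2 = 16.0
The function is convex.

1


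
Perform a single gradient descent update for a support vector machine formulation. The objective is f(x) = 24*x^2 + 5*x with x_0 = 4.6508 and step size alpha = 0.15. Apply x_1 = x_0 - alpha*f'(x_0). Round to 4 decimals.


We compute the gradient at x_0 and apply the update.
f'(x) = 48*x + 5
f'(4.6508) = 48*4.6508 + 5 = 228.2384
x_1 = 4.6508 - 0.15*228.2384 = -29.585


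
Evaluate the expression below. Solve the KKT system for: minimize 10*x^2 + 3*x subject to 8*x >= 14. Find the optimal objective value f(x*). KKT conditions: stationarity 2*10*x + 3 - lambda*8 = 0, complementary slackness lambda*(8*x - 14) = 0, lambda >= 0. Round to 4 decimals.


Step 1: Try lambda = 0 (constraint inactive).
x_unc = -3/(2*10) = -0.15
Check: 8*-0.15 = -1.2 < 14 -- violated!
Step 2: Constraint must be active: 8*x = 14
x* = 14/8 = 1.75
lambda = (2*10*1.75 + 3)/8 = 4.75
Step 3: Compute optimal value.
f(x*) = 10*1.75^2 + 3*1.75 = 35.875


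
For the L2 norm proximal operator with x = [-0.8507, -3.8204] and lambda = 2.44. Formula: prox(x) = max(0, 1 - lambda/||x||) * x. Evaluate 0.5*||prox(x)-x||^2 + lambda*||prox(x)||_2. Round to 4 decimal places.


Step 1: Compute ||x||.
||x|| = 3.914
Step 2: Compute scaling factor.
scale = max(0, 1 - 2.44/3.914) = 0.3766
Step 3: prox(x) = [-0.3204, -1.4387]
||prox(x)|| = 1.474
Step 4: Proximal objective.
0.5*||prox-x||^2 = 2.9768
lambda*||prox|| = 3.5966
Total = 6.5733


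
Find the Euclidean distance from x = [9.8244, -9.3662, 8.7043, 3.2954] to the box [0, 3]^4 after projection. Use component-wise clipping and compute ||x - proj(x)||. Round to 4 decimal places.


Project each component onto [0, 3].
clip(9.8244) = 3.0, clip(-9.3662) = 0.0, clip(8.7043) = 3.0, clip(3.2954) = 3.0
Projection = [3.0, 0.0, 3.0, 3.0]
Squared diffs: [46.5724, 87.7257, 32.539, 0.0873]
Distance = sqrt(166.9244) = 12.9199


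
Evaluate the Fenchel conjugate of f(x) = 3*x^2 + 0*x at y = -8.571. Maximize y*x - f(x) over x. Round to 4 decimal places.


f*(y) = sup_x {y*x - a*x^2 - b*x} = sup_x {(y-b)*x - a*x^2}
FOC: (y - b) - 2a*x = 0 => x* = (y - b)/(2a)
x* = (-8.571 - 0)/(2*3) = -1.4285
f*(-8.571) = (y-b)^2/(4a) = (-8.571 - 0)^2/(4*3)
= 73.462/12 = 6.1218


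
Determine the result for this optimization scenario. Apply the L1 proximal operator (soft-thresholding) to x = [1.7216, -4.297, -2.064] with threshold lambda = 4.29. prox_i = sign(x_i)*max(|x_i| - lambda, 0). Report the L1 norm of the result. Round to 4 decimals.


Soft-thresholding with lambda = 4.29:
prox(1.7216) = sign(1.7216)*max(|1.7216| - 4.29, 0) = 0.0
prox(-4.297) = sign(-4.297)*max(|-4.297| - 4.29, 0) = -0.007
prox(-2.064) = sign(-2.064)*max(|-2.064| - 4.29, 0) = 0.0
prox(x) = [0.0, -0.007, 0.0]
||prox(x)||_1 = 0.0 + 0.007 + 0.0 = 0.007


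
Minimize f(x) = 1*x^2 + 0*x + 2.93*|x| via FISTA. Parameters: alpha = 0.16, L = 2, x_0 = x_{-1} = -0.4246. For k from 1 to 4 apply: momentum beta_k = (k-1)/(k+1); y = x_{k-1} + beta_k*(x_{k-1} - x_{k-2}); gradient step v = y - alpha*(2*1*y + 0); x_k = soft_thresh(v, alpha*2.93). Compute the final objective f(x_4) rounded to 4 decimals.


FISTA on f(x) = 1*x^2 + 0*x + 2.93*|x|
L = 2, alpha = 0.16
Iteration 1: beta = 0.0, y = -0.4246 + 0.0*(-0.4246 + 0.4246) = -0.4246
  grad(y) = -0.8492, v = y - alpha*grad = -0.2887
  prox(v) = soft_thresh(-0.2887, 0.4688) = 0.0
Iteration 2: beta = 0.3333, y = 0.0 + 0.3333*(0.0 + 0.4246) = 0.1415
  grad(y) = 0.2831, v = y - alpha*grad = 0.0962
  prox(v) = soft_thresh(0.0962, 0.4688) = 0.0
Iteration 3: beta = 0.5, y = 0.0 + 0.5*(0.0 - 0.0) = 0.0
  grad(y) = 0.0, v = y - alpha*grad = 0.0
  prox(v) = soft_thresh(0.0, 0.4688) = 0.0
Iteration 4: beta = 0.6, y = 0.0 + 0.6*(0.0 - 0.0) = 0.0
  grad(y) = 0.0, v = y - alpha*grad = 0.0
  prox(v) = soft_thresh(0.0, 0.4688) = 0.0
f(x_4) = 1*0.0^2 + 0*0.0 + 2.93*|0.0| = 0.0


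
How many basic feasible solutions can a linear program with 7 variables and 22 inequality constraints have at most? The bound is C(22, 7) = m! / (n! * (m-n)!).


Each vertex corresponds to some choice of n active constraints out of m, so the number of vertices is at most C(m, n) = m! / (n!(m-n)!).
m = 22, n = 7
Numerator: 22 * 21 * 20 * 19 * 18 * 17 * 16
Denominator: 7! = 5040
C(22, 7) = 170544


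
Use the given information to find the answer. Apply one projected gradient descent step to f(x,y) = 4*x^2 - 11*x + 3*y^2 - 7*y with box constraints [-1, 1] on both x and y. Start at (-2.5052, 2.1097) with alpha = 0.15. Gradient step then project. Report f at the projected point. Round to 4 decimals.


Step 1: Compute gradient at (-2.5052, 2.1097).
grad_x = 2*4*-2.5052 - 11 = -31.0416
grad_y = 2*3*2.1097 - 7 = 5.6582
Step 2: Gradient step.
x_raw = -2.5052 - 0.15*-31.0416 = 2.151
y_raw = 2.1097 - 0.15*5.6582 = 1.261
Step 3: Project onto [-1, 1].
x_proj = clip(2.151) = 1.0
y_proj = clip(1.261) = 1.0
Step 4: Evaluate f.
f(1.0, 1.0) = -11.0


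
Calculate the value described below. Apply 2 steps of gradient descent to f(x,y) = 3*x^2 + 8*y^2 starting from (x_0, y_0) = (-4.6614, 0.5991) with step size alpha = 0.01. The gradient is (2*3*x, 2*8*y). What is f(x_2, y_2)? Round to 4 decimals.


Gradient descent on f(x,y) = 3*x^2 + 8*y^2.
Starting point: (-4.6614, 0.5991), alpha = 0.01
Step 1: grad_x = 2*3*-4.6614 = -27.9684, grad_y = 2*8*0.5991 = 9.5856
  x_1 = -4.6614 - 0.01*-27.9684 = -4.3817
  y_1 = 0.5991 - 0.01*9.5856 = 0.5032
Step 2: grad_x = 2*3*-4.3817 = -26.2903, grad_y = 2*8*0.5032 = 8.0519
  x_2 = -4.3817 - 0.01*-26.2903 = -4.1188
  y_2 = 0.5032 - 0.01*8.0519 = 0.4227
f(-4.1188, 0.4227) = 3*(-4.1188)^2 + 8*0.4227^2 = 52.3234


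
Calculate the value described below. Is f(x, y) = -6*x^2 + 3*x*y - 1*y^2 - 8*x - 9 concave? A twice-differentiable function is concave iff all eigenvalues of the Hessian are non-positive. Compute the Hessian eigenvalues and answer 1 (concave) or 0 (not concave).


The Hessian of f(x,y) = -6*x^2 + 3*x*y - 1*y^2 - 8*x - 9 is:
H = [[-12, 3], [3, -2]]
Trace = -12 - 2 = -14
Determinant = -12*-2 - (3)^2 = 15
Discriminant = (-14)^2 - 4*15 = 136.0
Eigenvalues: lambda_1 = -12.831, lambda_2 = -1.169
The function is concave.

1


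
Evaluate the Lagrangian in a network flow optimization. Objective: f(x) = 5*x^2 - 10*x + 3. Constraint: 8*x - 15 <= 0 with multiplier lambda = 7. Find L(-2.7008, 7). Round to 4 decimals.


Step 1: Evaluate f(x).
f(-2.7008) = 5*(-2.7008)^2 - 10*(-2.7008) + 3 = 66.4796
Step 2: Evaluate g(x).
g(-2.7008) = 8*-2.7008 - 15 = -36.6064
Step 3: Compute Lagrangian.
L = 66.4796 + 7*-36.6064 = -189.7652


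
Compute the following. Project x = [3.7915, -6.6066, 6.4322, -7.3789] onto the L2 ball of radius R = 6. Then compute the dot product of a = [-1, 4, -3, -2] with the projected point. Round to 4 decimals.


Step 1: Compute ||x|| (intermediates to 6 decimals).
||x|| = sqrt(3.7915^2 + (-6.6066)^2 + 6.4322^2 + (-7.3789)^2) = 12.403387
Step 2: Project.
Since ||x|| > R, scale = R/||x|| = 6/12.403387 = 0.483739, proj(x) = scale * x
proj(x) = [1.834096, -3.19587, 3.111506, -3.569462]
Step 3: Dot product.
a^T * proj(x) = -1*1.834096 + 4*(-3.19587) - 3*3.111506 - 2*(-3.569462) = -16.8132


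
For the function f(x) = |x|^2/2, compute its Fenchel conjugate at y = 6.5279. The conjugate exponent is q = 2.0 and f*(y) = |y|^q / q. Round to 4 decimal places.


The conjugate exponent q satisfies 1/p + 1/q = 1.
p = 2, so q = 2/(2 - 1) = 2.0
|y|^q = 6.5279^2.0 = 42.6135
f*(6.5279) = 42.6135 / 2.0 = 21.3067


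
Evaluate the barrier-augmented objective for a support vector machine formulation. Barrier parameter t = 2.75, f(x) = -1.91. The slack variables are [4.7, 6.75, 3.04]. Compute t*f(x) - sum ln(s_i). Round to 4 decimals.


Step 1: Compute log-barrier.
ln values: [1.5476, 1.9095, 1.1119]
phi = -(1.5476 + 1.9095 + 1.1119) = -4.569
Step 2: Compute augmented objective.
t*f(x) = 2.75*-1.91 = -5.2525
Total = -5.2525 - 4.569 = -9.8215


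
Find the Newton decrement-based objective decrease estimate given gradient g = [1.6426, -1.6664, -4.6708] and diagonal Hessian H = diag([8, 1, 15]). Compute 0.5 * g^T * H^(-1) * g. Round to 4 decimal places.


Step 1: H is diagonal, so H^(-1) * g = [0.2053, -1.6664, -0.3114].
Step 2: g^T H^(-1) g = sum_i g_i^2 / H_ii
  = (1.6426)^2/8 + (-1.6664)^2/1 + (-4.6708)^2/15
  = 0.3373 + 2.7769 + 1.4544 = 4.5686
Step 3: Objective decrease = 0.5 * g^T H^(-1) g = 2.2843


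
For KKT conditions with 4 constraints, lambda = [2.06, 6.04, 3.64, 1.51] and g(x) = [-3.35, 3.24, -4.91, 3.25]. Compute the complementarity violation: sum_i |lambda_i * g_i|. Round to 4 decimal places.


KKT complementary slackness check:
lambda_1 * g_1 = 2.06 * -3.35 = -6.901
lambda_2 * g_2 = 6.04 * 3.24 = 19.5696
lambda_3 * g_3 = 3.64 * -4.91 = -17.8724
lambda_4 * g_4 = 1.51 * 3.25 = 4.9075
Total violation = 6.901 + 19.5696 + 17.8724 + 4.9075 = 49.2505


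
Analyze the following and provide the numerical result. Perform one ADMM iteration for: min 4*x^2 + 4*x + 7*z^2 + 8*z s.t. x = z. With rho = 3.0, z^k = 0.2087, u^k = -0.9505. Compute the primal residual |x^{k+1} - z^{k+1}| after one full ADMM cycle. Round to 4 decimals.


ADMM iteration with rho = 3.0, z^k = 0.2087, u^k = -0.9505
Step 1: x-update.
Minimize 4*x^2 + 4*x + (3.0/2)*(x - 0.2087 - 0.9505)^2
FOC: (2*4 + 3.0)*x = -4 + 3.0*(0.2087 + 0.9505)
x^{k+1} = -0.0475
Step 2: z-update.
Minimize 7*z^2 + 8*z + (3.0/2)*(-0.0475 - z - 0.9505)^2
FOC: (2*7 + 3.0)*z = -8 + 3.0*(-0.0475 - 0.9505)
z^{k+1} = -0.6467
Step 3: u-update.
u^{k+1} = -0.9505 - 0.0475 + 0.6467 = -0.3513
Step 4: Primal residual = |-0.0475 + 0.6467| = 0.5992


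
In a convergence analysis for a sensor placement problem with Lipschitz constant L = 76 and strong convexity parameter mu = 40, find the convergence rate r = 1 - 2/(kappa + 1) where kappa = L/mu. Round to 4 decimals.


Step 1: Compute the condition number.
kappa = L/mu = 76/40 = 1.9
Step 2: Compute the convergence rate.
r = 1 - 2/(kappa + 1) = 1 - 2*mu/(L + mu) = (L - mu)/(L + mu) = 36/116 = 0.3103


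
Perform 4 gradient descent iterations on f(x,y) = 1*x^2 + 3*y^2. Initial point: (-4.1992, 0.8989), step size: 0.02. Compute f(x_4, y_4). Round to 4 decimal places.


Gradient descent on f(x,y) = 1*x^2 + 3*y^2.
Starting point: (-4.1992, 0.8989), alpha = 0.02
Step 1: grad_x = 2*1*-4.1992 = -8.3984, grad_y = 2*3*0.8989 = 5.3934
  x_1 = -4.1992 - 0.02*-8.3984 = -4.0312
  y_1 = 0.8989 - 0.02*5.3934 = 0.791
Step 2: grad_x = 2*1*-4.0312 = -8.0625, grad_y = 2*3*0.791 = 4.7462
  x_2 = -4.0312 - 0.02*-8.0625 = -3.87
  y_2 = 0.791 - 0.02*4.7462 = 0.6961
Step 3: grad_x = 2*1*-3.87 = -7.74, grad_y = 2*3*0.6961 = 4.1766
  x_3 = -3.87 - 0.02*-7.74 = -3.7152
  y_3 = 0.6961 - 0.02*4.1766 = 0.6126
Step 4: grad_x = 2*1*-3.7152 = -7.4304, grad_y = 2*3*0.6126 = 3.6755
  x_4 = -3.7152 - 0.02*-7.4304 = -3.5666
  y_4 = 0.6126 - 0.02*3.6755 = 0.5391
f(-3.5666, 0.5391) = 1*(-3.5666)^2 + 3*0.5391^2 = 13.5922


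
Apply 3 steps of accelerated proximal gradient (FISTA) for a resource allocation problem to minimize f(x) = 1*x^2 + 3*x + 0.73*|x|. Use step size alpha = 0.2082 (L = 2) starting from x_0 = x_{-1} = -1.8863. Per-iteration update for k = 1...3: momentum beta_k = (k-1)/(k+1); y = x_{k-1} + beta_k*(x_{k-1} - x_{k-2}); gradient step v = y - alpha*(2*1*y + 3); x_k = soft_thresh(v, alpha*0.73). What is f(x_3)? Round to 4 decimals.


FISTA on f(x) = 1*x^2 + 3*x + 0.73*|x|
L = 2, alpha = 0.2082
Iteration 1: beta = 0.0, y = -1.8863 + 0.0*(-1.8863 + 1.8863) = -1.8863
  grad(y) = -0.7726, v = y - alpha*grad = -1.7254
  prox(v) = soft_thresh(-1.7254, 0.152) = -1.5735
Iteration 2: beta = 0.3333, y = -1.5735 + 0.3333*(-1.5735 + 1.8863) = -1.4692
  grad(y) = 0.0616, v = y - alpha*grad = -1.482
  prox(v) = soft_thresh(-1.482, 0.152) = -1.33
Iteration 3: beta = 0.5, y = -1.33 + 0.5*(-1.33 + 1.5735) = -1.2083
  grad(y) = 0.5834, v = y - alpha*grad = -1.3298
  prox(v) = soft_thresh(-1.3298, 0.152) = -1.1778
f(x_3) = 1*(-1.1778)^2 + 3*(-1.1778) + 0.73*|-1.1778| = -1.2864


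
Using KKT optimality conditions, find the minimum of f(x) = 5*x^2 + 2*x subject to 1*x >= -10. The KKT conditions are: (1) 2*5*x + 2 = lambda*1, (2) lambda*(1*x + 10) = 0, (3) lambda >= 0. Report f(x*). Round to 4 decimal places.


Step 1: Try lambda = 0 (constraint inactive).
Stationarity: 2*5*x + 2 = 0
x* = -2/(2*5) = -0.2
Check constraint: 1*-0.2 = -0.2 >= -10 -- satisfied.
Step 2: Compute optimal value.
f(x*) = 5*(-0.2)^2 + 2*(-0.2) = -0.2


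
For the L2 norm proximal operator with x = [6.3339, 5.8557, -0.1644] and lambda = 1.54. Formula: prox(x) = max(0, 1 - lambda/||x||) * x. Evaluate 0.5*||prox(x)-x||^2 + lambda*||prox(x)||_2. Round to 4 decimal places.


Step 1: Compute ||x||.
||x|| = 8.6275
Step 2: Compute scaling factor.
scale = max(0, 1 - 1.54/8.6275) = 0.8215
Step 3: prox(x) = [5.2033, 4.8105, -0.1351]
||prox(x)|| = 7.0875
Step 4: Proximal objective.
0.5*||prox-x||^2 = 1.1858
lambda*||prox|| = 10.9148
Total = 12.1006


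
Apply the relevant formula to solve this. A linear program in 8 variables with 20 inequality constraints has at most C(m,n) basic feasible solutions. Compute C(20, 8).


Each vertex corresponds to some choice of n active constraints out of m, so the number of vertices is at most C(m, n) = m! / (n!(m-n)!).
m = 20, n = 8
Numerator: 20 * 19 * 18 * 17 * 16 * 15 * 14 * 13
Denominator: 8! = 40320
C(20, 8) = 125970


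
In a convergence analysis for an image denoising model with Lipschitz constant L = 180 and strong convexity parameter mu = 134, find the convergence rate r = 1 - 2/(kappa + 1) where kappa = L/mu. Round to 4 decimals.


Step 1: Compute the condition number.
kappa = L/mu = 180/134 = 1.3433
Step 2: Compute the convergence rate.
r = 1 - 2/(kappa + 1) = 1 - 2*mu/(L + mu) = (L - mu)/(L + mu) = 46/314 = 0.1465


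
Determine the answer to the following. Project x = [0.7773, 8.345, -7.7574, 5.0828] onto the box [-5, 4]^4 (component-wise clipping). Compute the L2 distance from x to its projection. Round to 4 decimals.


Project each component onto [-5, 4].
clip(0.7773) = 0.7773, clip(8.345) = 4.0, clip(-7.7574) = -5.0, clip(5.0828) = 4.0
Projection = [0.7773, 4.0, -5.0, 4.0]
Squared diffs: [0.0, 18.879, 7.6033, 1.1725]
Distance = sqrt(27.6548) = 5.2588


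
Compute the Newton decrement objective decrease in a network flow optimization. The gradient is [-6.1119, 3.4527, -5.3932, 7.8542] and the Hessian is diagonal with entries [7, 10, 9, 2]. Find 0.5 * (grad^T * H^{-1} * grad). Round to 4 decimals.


Step 1: H is diagonal, so H^(-1) * g = [-0.8731, 0.3453, -0.5992, 3.9271].
Step 2: g^T H^(-1) g = sum_i g_i^2 / H_ii
  = (-6.1119)^2/7 + (3.4527)^2/10 + (-5.3932)^2/9 + (7.8542)^2/2
  = 5.3365 + 1.1921 + 3.2318 + 30.8442 = 40.6047
Step 3: Objective decrease = 0.5 * g^T H^(-1) g = 20.3023


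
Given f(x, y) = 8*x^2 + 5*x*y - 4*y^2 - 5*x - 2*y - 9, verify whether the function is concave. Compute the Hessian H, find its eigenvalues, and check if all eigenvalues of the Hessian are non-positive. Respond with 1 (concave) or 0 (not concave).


The Hessian of f(x,y) = 8*x^2 + 5*x*y - 4*y^2 - 5*x - 2*y - 9 is:
H = [[16, 5], [5, -8]]
Trace = 16 - 8 = 8
Determinant = 16*-8 - (5)^2 = -153
Discriminant = (8)^2 - 4*-153 = 676.0
Eigenvalues: lambda_1 = -9.0, lambda_2 = 17.0
The function is not concave.

0


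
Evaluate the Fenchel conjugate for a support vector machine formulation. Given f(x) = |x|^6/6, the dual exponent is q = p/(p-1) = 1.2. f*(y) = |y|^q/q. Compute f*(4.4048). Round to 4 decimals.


The conjugate exponent q satisfies 1/p + 1/q = 1.
p = 6, so q = 6/(6 - 1) = 1.2
|y|^q = 4.4048^1.2 = 5.9253
f*(4.4048) = 5.9253 / 1.2 = 4.9378


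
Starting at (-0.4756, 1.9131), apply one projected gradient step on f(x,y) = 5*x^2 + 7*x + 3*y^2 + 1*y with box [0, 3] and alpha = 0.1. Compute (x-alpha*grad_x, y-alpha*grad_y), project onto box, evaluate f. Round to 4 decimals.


Step 1: Compute gradient at (-0.4756, 1.9131).
grad_x = 2*5*-0.4756 + 7 = 2.244
grad_y = 2*3*1.9131 + 1 = 12.4786
Step 2: Gradient step.
x_raw = -0.4756 - 0.1*2.244 = -0.7
y_raw = 1.9131 - 0.1*12.4786 = 0.6652
Step 3: Project onto [0, 3].
x_proj = clip(-0.7) = 0.0
y_proj = clip(0.6652) = 0.6652
Step 4: Evaluate f.
f(0.0, 0.6652) = 1.9929


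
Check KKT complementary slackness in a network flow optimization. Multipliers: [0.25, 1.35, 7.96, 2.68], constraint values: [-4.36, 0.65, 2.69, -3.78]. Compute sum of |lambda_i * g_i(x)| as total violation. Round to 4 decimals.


KKT complementary slackness check:
lambda_1 * g_1 = 0.25 * -4.36 = -1.09
lambda_2 * g_2 = 1.35 * 0.65 = 0.8775
lambda_3 * g_3 = 7.96 * 2.69 = 21.4124
lambda_4 * g_4 = 2.68 * -3.78 = -10.1304
Total violation = 1.09 + 0.8775 + 21.4124 + 10.1304 = 33.5103


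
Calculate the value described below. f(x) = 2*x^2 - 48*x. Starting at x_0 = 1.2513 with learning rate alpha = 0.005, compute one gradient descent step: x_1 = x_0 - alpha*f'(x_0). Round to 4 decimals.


We compute the gradient at x_0 and apply the update.
f'(x) = 4*x - 48
f'(1.2513) = 4*1.2513 - 48 = -42.9948
x_1 = 1.2513 - 0.005*-42.9948 = 1.4663


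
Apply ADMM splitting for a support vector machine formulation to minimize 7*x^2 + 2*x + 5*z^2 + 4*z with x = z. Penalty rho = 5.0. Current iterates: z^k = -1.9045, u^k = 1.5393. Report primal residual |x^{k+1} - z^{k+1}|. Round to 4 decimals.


ADMM iteration with rho = 5.0, z^k = -1.9045, u^k = 1.5393
Step 1: x-update.
Minimize 7*x^2 + 2*x + (5.0/2)*(x + 1.9045 + 1.5393)^2
FOC: (2*7 + 5.0)*x = -2 + 5.0*(-1.9045 - 1.5393)
x^{k+1} = -1.0115
Step 2: z-update.
Minimize 5*z^2 + 4*z + (5.0/2)*(-1.0115 - z + 1.5393)^2
FOC: (2*5 + 5.0)*z = -4 + 5.0*(-1.0115 + 1.5393)
z^{k+1} = -0.0907
Step 3: u-update.
u^{k+1} = 1.5393 - 1.0115 + 0.0907 = 0.6185
Step 4: Primal residual = |-1.0115 + 0.0907| = 0.9208
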